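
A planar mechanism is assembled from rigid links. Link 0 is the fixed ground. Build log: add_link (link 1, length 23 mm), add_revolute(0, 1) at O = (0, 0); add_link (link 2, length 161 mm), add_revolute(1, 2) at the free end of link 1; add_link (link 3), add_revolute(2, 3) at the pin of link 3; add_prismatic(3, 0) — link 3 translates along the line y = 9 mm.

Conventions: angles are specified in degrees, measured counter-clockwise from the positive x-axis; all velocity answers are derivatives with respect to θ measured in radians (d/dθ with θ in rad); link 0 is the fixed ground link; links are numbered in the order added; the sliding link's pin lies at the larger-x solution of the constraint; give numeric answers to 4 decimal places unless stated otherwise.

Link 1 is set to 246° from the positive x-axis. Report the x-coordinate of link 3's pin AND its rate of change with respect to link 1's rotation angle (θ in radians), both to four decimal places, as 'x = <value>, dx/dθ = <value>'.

geometry: r = 23 mm, L = 161 mm, e = 9 mm
crank pin P = (r cos θ, r sin θ) = (-9.354943, -21.011546)
h = r sin θ − e = -21.011546 − 9 = -30.011546
x = r cos θ + √(L² − h²) = -9.354943 + 158.178087 = 148.823144
dx/dθ = −r sin θ − h·r cos θ/√(L² − h²) (θ in radians; h = -30.011546) = 19.236608

x = 148.8231, dx/dθ = 19.2366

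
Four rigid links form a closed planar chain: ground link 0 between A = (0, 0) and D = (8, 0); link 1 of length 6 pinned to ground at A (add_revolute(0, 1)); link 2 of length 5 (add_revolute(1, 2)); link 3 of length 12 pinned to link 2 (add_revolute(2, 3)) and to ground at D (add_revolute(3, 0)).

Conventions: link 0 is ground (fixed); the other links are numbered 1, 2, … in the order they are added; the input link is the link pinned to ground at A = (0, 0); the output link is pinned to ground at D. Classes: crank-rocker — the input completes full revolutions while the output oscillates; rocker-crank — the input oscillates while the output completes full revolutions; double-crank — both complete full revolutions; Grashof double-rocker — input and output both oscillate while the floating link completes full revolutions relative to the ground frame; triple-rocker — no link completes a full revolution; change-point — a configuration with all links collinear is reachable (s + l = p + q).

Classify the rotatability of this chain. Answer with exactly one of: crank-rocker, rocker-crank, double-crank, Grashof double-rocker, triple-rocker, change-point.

lengths: ground=8, input=6, coupler=5, output=12
sorted: s=5 (shortest), l=12 (longest), p+q=14
s + l = 17 vs p + q = 14
s + l > p + q → non-Grashof → no link fully rotates → triple-rocker

triple-rocker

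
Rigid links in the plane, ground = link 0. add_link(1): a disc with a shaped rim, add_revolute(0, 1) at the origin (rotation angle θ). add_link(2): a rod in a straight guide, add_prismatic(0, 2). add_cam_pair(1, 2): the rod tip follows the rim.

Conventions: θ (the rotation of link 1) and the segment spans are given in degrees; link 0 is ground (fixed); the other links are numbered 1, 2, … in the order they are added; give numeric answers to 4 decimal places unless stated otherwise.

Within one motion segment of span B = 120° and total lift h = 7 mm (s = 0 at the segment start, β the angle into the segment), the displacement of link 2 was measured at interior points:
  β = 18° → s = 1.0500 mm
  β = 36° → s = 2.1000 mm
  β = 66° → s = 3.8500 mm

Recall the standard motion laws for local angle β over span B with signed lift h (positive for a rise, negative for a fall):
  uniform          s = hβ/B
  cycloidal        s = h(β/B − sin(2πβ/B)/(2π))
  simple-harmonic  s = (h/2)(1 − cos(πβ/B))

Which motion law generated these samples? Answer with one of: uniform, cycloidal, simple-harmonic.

candidates at β/B = r: uniform s = h·r (linear in β); cycloidal s = h·(r − sin(2πr)/(2π)); simple-harmonic s = (h/2)(1 − cos(πr))
β=18°: printed 1.0500 | uniform 1.0500, cycloidal 0.1487, simple-harmonic 0.3815
β=36°: printed 2.1000 | uniform 2.1000, cycloidal 1.0404, simple-harmonic 1.4428
β=66°: printed 3.8500 | uniform 3.8500, cycloidal 4.1943, simple-harmonic 4.0475
only one law matches every sample → uniform

uniform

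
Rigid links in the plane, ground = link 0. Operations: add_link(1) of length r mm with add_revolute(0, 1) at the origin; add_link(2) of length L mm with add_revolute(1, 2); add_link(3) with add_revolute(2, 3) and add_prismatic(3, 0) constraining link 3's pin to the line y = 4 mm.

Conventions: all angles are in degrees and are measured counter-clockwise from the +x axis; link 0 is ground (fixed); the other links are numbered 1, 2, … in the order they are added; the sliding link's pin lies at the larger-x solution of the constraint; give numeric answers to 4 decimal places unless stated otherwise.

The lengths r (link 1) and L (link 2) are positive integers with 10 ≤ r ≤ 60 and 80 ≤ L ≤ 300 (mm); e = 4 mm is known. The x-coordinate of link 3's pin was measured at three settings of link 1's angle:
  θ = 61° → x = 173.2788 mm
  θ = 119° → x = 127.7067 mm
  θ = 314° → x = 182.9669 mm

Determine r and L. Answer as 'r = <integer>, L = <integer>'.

constraint per measurement: (x − r cos θ)² + (r sin θ − e)² = L²
subtracting the θ₁ and θ₂ equations cancels the r² and L² terms:
r = (x₁² − x₂²) / (2[(x₁cos θ₁ + e sin θ₁) − (x₂cos θ₂ + e sin θ₂)]) = 47.0000 → r = 47
L² = (x₁ − r cos θ₁)² + (r sin θ₁ − e)² = 24025.0060 → L = 155.0000 → L = 155
check at θ₃=314°: x = 182.9669 (printed 182.9669) ✓

r = 47, L = 155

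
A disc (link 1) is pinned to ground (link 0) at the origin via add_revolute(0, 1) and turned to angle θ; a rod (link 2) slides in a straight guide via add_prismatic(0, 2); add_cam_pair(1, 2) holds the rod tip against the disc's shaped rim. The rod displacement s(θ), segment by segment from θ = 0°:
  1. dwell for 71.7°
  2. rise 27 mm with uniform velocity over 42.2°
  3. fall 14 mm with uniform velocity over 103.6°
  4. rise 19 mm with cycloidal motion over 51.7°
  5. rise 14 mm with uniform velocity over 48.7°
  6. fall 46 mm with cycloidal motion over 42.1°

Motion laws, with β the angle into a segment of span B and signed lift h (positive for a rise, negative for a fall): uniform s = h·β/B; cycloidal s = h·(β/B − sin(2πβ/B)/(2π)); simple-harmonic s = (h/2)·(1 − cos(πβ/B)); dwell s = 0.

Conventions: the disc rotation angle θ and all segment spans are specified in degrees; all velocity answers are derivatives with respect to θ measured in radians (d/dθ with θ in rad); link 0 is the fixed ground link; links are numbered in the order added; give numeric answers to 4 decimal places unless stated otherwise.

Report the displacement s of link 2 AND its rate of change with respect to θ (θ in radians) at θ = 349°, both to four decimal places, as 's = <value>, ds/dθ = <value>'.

segment 1 (0° to 71.7°, dwell): s unchanged at 0.0000
segment 2 (71.7° to 113.9°, uniform, h = 27) is passed completely: s = 0.0000 + (27) = 27.0000
segment 3 (113.9° to 217.5°, uniform, h = -14) is passed completely: s = 27.0000 + (-14) = 13.0000
segment 4 (217.5° to 269.2°, cycloidal, h = 19) is passed completely: s = 13.0000 + (19) = 32.0000
segment 5 (269.2° to 317.9°, uniform, h = 14) is passed completely: s = 32.0000 + (14) = 46.0000
θ = 349° falls in segment 6 (317.9° to 360°, cycloidal, h = -46): β = 349 − 317.9 = 31.1°, B = 42.1°; Δs = -46·(0.7387 − sin(2π·0.7387)/(2π)) = -41.2837; s = 46.0000 − 41.2837 = 4.7163
velocity in seg [317.9°–360°] (cycloidal), θ in radians: β = 31.1° = 0.5428 rad, B = 42.1° = 0.7348 rad; ds/dθ = (h/B)(1 − cos(2πβ/B)) = ((-46)/0.7348)(1 − cos(2π·0.7387)) = -67.037773 mm/rad

s = 4.7163, ds/dθ = -67.0378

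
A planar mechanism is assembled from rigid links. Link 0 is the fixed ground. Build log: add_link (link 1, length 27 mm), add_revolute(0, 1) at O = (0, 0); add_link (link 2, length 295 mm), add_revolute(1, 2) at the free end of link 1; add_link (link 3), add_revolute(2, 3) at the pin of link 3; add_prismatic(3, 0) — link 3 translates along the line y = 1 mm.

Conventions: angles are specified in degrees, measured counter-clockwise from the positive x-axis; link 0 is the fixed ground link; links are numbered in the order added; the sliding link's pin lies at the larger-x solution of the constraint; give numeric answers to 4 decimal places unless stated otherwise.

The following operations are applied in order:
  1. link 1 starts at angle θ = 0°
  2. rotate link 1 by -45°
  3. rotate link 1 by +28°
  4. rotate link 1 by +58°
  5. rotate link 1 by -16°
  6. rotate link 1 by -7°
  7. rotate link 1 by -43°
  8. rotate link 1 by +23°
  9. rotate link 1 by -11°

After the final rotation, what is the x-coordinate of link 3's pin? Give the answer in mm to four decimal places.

geometry: r = 27 mm, L = 295 mm, e = 1 mm; θ starts at 0°
rotate link 1 by -45°: θ ← 0° -45° = -45°
rotate link 1 by +28°: θ ← -45° +28° = -17°
rotate link 1 by +58°: θ ← -17° +58° = 41°
rotate link 1 by -16°: θ ← 41° -16° = 25°
rotate link 1 by -7°: θ ← 25° -7° = 18°
rotate link 1 by -43°: θ ← 18° -43° = -25°
rotate link 1 by +23°: θ ← -25° +23° = -2°
rotate link 1 by -11°: θ ← -2° -11° = -13°
crank pin P = (r cos θ, r sin θ) = (26.307992, -6.073678)
h = r sin θ − e = -6.073678 − 1 = -7.073678
x = r cos θ + √(L² − h²) = 26.307992 + 294.915179 = 321.223171

321.2232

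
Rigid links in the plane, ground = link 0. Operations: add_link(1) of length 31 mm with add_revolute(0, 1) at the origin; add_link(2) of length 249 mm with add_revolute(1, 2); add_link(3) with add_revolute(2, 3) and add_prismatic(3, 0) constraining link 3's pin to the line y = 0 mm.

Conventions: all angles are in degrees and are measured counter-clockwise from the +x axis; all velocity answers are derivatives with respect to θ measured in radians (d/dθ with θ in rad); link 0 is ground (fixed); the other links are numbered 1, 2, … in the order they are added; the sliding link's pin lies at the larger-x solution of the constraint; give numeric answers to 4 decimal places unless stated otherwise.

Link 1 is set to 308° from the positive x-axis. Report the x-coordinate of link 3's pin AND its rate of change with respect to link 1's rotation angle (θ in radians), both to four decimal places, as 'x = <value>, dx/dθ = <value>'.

geometry: r = 31 mm, L = 249 mm, e = 0 mm
crank pin P = (r cos θ, r sin θ) = (19.085506, -24.428333)
h = r sin θ − e = -24.428333 − 0 = -24.428333
x = r cos θ + √(L² − h²) = 19.085506 + 247.798823 = 266.884328
dx/dθ = −r sin θ − h·r cos θ/√(L² − h²) (θ in radians; h = -24.428333) = 26.309808

x = 266.8843, dx/dθ = 26.3098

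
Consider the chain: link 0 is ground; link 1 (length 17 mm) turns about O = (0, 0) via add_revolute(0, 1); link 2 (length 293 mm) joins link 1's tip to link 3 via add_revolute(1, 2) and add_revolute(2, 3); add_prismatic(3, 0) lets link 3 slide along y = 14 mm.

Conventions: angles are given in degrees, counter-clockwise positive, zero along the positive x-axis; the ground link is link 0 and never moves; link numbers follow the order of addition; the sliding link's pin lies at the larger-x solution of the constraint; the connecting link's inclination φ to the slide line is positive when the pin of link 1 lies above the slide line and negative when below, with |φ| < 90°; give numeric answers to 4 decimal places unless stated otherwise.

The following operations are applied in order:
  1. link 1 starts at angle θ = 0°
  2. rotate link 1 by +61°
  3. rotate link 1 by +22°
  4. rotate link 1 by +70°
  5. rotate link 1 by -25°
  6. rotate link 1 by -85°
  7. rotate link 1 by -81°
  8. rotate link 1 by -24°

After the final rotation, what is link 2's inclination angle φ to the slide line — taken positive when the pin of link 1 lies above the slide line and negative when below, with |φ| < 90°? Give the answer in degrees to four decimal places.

geometry: r = 17 mm, L = 293 mm, e = 14 mm; θ starts at 0°
rotate link 1 by +61°: θ ← 0° +61° = 61°
rotate link 1 by +22°: θ ← 61° +22° = 83°
rotate link 1 by +70°: θ ← 83° +70° = 153°
rotate link 1 by -25°: θ ← 153° -25° = 128°
rotate link 1 by -85°: θ ← 128° -85° = 43°
rotate link 1 by -81°: θ ← 43° -81° = -38°
rotate link 1 by -24°: θ ← -38° -24° = -62°
h = r sin θ − e = -15.010109 − 14 = -29.010109
sin φ = h / L = -29.010109 / 293 = -0.09901061
φ = arcsin(-0.09901061) = -5.682200°

-5.6822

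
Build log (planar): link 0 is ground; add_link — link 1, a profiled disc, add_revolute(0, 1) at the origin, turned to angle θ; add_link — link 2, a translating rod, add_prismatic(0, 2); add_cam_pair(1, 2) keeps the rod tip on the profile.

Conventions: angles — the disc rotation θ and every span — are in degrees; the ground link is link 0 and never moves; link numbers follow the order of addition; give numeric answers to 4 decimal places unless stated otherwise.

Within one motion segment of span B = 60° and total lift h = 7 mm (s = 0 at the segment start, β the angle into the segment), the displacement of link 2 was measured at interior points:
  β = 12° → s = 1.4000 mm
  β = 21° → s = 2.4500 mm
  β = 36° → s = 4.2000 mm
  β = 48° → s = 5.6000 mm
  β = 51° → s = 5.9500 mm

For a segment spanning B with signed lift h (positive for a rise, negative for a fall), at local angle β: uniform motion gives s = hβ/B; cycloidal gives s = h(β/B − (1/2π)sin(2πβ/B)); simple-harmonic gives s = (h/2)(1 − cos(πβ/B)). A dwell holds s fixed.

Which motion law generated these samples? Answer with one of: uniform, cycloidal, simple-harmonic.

candidates at β/B = r: uniform s = h·r (linear in β); cycloidal s = h·(r − sin(2πr)/(2π)); simple-harmonic s = (h/2)(1 − cos(πr))
β=12°: printed 1.4000 | uniform 1.4000, cycloidal 0.3404, simple-harmonic 0.6684
β=21°: printed 2.4500 | uniform 2.4500, cycloidal 1.5487, simple-harmonic 1.9110
β=36°: printed 4.2000 | uniform 4.2000, cycloidal 4.8548, simple-harmonic 4.5816
β=48°: printed 5.6000 | uniform 5.6000, cycloidal 6.6596, simple-harmonic 6.3316
β=51°: printed 5.9500 | uniform 5.9500, cycloidal 6.8513, simple-harmonic 6.6185
only one law matches every sample → uniform

uniform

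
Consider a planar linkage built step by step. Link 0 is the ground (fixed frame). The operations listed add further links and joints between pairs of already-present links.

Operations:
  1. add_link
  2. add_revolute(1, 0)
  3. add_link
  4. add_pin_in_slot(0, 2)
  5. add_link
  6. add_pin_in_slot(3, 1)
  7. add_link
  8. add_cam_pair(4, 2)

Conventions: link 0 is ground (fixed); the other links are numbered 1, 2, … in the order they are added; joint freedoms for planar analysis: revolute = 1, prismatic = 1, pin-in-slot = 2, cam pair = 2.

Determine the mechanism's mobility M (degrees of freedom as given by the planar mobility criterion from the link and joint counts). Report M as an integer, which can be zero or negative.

(L,J1,J2)=(1,0,0); link0 fixed
link1: (2,0,0)
R 1-0 [J1]: (2,1,0)
link2: (3,1,0)
PS 0-2 [J2]: (3,1,1)
link3: (4,1,1)
PS 3-1 [J2]: (4,1,2)
link4: (5,1,2)
C 4-2 [J2]: (5,1,3)
Grübler: 3·4 − 2·1 − 3 = 7

M = 7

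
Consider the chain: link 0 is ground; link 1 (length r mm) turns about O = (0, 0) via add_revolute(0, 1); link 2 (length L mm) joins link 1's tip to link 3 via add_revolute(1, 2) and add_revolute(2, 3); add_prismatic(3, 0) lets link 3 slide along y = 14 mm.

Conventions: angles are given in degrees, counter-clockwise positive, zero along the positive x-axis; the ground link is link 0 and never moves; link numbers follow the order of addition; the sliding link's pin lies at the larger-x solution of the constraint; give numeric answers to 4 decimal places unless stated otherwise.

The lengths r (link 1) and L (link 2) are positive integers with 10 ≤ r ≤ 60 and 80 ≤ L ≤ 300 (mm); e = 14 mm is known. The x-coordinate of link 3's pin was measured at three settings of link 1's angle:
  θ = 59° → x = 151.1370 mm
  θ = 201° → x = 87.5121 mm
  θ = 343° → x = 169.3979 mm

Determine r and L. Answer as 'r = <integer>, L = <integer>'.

constraint per measurement: (x − r cos θ)² + (r sin θ − e)² = L²
subtracting the θ₁ and θ₂ equations cancels the r² and L² terms:
r = (x₁² − x₂²) / (2[(x₁cos θ₁ + e sin θ₁) − (x₂cos θ₂ + e sin θ₂)]) = 43.0000 → r = 43
L² = (x₁ − r cos θ₁)² + (r sin θ₁ − e)² = 17161.0107 → L = 131.0000 → L = 131
check at θ₃=343°: x = 169.3979 (printed 169.3979) ✓

r = 43, L = 131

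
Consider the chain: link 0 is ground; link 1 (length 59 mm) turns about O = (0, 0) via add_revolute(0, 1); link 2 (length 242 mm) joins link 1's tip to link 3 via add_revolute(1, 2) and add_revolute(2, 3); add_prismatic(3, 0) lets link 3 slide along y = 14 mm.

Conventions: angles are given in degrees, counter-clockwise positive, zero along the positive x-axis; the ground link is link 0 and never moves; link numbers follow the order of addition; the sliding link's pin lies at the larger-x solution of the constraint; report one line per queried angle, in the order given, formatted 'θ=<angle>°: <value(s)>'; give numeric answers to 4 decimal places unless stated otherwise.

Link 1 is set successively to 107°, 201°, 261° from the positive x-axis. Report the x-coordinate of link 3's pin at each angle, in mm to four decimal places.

geometry: r = 59 mm, L = 242 mm, e = 14 mm
θ=107°: crank pin P = (r cos θ, r sin θ) = (-17.249931, 56.421981)
θ=107°: h = r sin θ − e = 56.421981 − 14 = 42.421981
θ=107°: x = r cos θ + √(L² − h²) = -17.249931 + 238.252756 = 221.002825
θ=201°: crank pin P = (r cos θ, r sin θ) = (-55.081245, -21.143709)
θ=201°: h = r sin θ − e = -21.143709 − 14 = -35.143709
θ=201°: x = r cos θ + √(L² − h²) = -55.081245 + 239.434583 = 184.353338
θ=261°: crank pin P = (r cos θ, r sin θ) = (-9.229633, -58.273612)
θ=261°: h = r sin θ − e = -58.273612 − 14 = -72.273612
θ=261°: x = r cos θ + √(L² − h²) = -9.229633 + 230.955678 = 221.726044

θ=107°: 221.0028
θ=201°: 184.3533
θ=261°: 221.7260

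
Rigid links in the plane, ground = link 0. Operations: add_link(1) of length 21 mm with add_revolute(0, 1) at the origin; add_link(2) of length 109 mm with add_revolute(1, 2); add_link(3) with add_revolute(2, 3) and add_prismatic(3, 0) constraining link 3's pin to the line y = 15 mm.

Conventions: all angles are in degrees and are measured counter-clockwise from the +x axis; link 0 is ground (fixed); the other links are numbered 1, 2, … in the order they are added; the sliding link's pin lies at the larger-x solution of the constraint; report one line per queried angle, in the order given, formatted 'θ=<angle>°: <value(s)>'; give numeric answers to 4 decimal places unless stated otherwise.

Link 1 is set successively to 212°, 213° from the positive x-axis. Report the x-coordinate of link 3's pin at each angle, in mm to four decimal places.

geometry: r = 21 mm, L = 109 mm, e = 15 mm
θ=212°: crank pin P = (r cos θ, r sin θ) = (-17.809010, -11.128305)
θ=212°: h = r sin θ − e = -11.128305 − 15 = -26.128305
θ=212°: x = r cos θ + √(L² − h²) = -17.809010 + 105.822076 = 88.013066
θ=213°: crank pin P = (r cos θ, r sin θ) = (-17.612082, -11.437420)
θ=213°: h = r sin θ − e = -11.437420 − 15 = -26.437420
θ=213°: x = r cos θ + √(L² − h²) = -17.612082 + 105.745273 = 88.133191

θ=212°: 88.0131
θ=213°: 88.1332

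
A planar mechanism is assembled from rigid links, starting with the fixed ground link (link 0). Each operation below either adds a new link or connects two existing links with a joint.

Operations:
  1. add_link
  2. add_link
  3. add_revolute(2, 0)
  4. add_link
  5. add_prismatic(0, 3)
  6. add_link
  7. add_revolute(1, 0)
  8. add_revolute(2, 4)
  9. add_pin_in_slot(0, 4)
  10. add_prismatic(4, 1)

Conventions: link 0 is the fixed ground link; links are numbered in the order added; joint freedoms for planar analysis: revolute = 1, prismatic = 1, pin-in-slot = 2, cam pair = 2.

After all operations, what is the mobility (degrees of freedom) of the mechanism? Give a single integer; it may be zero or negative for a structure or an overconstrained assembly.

link 0 = ground. State L|J1|J2 = 1|0|0
+link1  2|0|0
+link2  3|0|0
R(2,0) f=1→J1  3|1|0
+link3  4|1|0
P(0,3) f=1→J1  4|2|0
+link4  5|2|0
R(1,0) f=1→J1  5|3|0
R(2,4) f=1→J1  5|4|0
PS(0,4) f=2→J2  5|4|1
P(4,1) f=1→J1  5|5|1
M = 3(5−1)−2·5−1 = 12−10−1 = 1

M = 1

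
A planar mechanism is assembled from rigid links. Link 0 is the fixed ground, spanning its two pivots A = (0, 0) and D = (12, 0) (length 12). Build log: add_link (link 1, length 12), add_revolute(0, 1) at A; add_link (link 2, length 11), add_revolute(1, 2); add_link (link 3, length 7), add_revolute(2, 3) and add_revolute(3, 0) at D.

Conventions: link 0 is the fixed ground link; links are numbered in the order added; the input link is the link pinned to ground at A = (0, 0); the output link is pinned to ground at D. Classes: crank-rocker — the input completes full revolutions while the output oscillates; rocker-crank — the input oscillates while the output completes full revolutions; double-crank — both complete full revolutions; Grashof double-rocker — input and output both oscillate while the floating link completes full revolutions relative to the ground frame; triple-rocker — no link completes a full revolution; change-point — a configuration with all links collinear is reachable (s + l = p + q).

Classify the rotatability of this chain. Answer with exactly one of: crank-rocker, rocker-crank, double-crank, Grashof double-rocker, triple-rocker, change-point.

lengths: ground=12, input=12, coupler=11, output=7
sorted: s=7 (shortest), l=12 (longest), p+q=23
s + l = 19 vs p + q = 23
s + l < p + q (Grashof) with shortest = output link → rocker-crank

rocker-crank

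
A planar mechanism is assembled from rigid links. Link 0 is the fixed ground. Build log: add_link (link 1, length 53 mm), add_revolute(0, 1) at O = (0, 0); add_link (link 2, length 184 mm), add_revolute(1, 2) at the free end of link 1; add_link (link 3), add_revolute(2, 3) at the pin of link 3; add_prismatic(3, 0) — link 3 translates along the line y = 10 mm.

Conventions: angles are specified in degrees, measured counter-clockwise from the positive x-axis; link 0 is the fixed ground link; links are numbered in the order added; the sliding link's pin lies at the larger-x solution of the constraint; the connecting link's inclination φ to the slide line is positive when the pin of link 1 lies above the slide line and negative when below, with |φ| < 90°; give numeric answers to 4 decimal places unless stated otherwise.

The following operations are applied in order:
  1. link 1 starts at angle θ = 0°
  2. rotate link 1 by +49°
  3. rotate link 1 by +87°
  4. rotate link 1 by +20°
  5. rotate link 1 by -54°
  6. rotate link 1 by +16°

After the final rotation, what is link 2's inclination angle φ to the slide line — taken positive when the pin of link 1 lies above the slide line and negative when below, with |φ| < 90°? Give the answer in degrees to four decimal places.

geometry: r = 53 mm, L = 184 mm, e = 10 mm; θ starts at 0°
rotate link 1 by +49°: θ ← 0° +49° = 49°
rotate link 1 by +87°: θ ← 49° +87° = 136°
rotate link 1 by +20°: θ ← 136° +20° = 156°
rotate link 1 by -54°: θ ← 156° -54° = 102°
rotate link 1 by +16°: θ ← 102° +16° = 118°
h = r sin θ − e = 46.796222 − 10 = 36.796222
sin φ = h / L = 36.796222 / 184 = 0.19997947
φ = arcsin(0.19997947) = 11.535758°

11.5358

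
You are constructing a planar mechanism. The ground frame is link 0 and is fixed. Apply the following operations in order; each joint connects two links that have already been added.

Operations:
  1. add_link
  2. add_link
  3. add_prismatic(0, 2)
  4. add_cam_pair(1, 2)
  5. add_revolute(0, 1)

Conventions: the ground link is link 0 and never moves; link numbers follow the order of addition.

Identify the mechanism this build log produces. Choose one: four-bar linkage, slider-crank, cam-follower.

links: 3 (incl. ground); joints: 1 revolute, 1 prismatic, 1 higher (cam) pair, forming one closed loop
3 links, revolute + prismatic + higher pair in one loop → cam-follower

cam-follower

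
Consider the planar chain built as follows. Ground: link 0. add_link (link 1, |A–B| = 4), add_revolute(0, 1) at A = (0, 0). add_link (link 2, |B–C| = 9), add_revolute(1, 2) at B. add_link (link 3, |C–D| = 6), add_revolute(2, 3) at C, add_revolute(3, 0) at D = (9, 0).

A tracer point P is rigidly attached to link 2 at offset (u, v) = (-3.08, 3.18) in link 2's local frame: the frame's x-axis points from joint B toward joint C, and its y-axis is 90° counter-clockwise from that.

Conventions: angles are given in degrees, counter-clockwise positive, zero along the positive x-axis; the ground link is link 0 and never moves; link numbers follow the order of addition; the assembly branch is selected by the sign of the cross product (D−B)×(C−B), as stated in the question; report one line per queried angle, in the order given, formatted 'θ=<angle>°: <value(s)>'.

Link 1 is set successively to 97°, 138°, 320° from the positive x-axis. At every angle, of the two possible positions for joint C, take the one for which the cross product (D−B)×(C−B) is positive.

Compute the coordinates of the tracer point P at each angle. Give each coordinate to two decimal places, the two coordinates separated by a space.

A=(0,0), D=(9.00,0)
θ=97°: B = A + 4.00·(cos97°, sin97°) = (-0.4875, 3.9702)
θ=97°: |BD| = 10.2847
θ=97°: circle(B,9.00) ∩ circle(D,6.00): a=7.3301, h=5.2221
θ=97°:   candidates: C₊=(8.2903,5.9579) cross=53.708; C₋=(4.2585,-3.6767) cross=-53.708
θ=97°:   branch + wants cross > 0 → take C=(8.2903,5.9579) (cross=53.708)
θ=97°: ex = (C−B)/|BC| = (0.9753,0.2209); ey = (-0.2209,0.9753)
θ=97°: P = B + -3.08·ex + 3.18·ey = (-4.1937,6.3914)
θ=138°: B = A + 4.00·(cos138°, sin138°) = (-2.9726, 2.6765)
θ=138°: |BD| = 12.2681
θ=138°: circle(B,9.00) ∩ circle(D,6.00): a=7.9681, h=4.1845
θ=138°:   candidates: C₊=(5.7165,5.0218) cross=51.335; C₋=(3.8906,-3.1455) cross=-51.335
θ=138°:   branch + wants cross > 0 → take C=(5.7165,5.0218) (cross=51.335)
θ=138°: ex = (C−B)/|BC| = (0.9655,0.2606); ey = (-0.2606,0.9655)
θ=138°: P = B + -3.08·ex + 3.18·ey = (-6.7748,4.9440)
θ=320°: B = A + 4.00·(cos320°, sin320°) = (3.0642, -2.5712)
θ=320°: |BD| = 6.4688
θ=320°: circle(B,9.00) ∩ circle(D,6.00): a=6.7126, h=5.9950
θ=320°:   candidates: C₊=(6.8409,5.5981) cross=38.780; C₋=(11.6066,-5.4042) cross=-38.780
θ=320°:   branch + wants cross > 0 → take C=(6.8409,5.5981) (cross=38.780)
θ=320°: ex = (C−B)/|BC| = (0.4196,0.9077); ey = (-0.9077,0.4196)
θ=320°: P = B + -3.08·ex + 3.18·ey = (-1.1148,-4.0324)

θ=97°: -4.19 6.39
θ=138°: -6.77 4.94
θ=320°: -1.11 -4.03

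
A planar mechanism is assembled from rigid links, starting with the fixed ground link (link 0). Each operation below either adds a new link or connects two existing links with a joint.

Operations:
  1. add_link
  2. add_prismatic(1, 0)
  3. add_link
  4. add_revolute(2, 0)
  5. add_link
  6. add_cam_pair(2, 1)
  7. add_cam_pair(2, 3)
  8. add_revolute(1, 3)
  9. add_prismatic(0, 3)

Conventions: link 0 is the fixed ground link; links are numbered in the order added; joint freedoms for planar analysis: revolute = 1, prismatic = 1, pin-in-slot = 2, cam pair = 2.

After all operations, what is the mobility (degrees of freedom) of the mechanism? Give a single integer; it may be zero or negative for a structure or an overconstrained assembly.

ground; <1,0,0>
#1 <2,0,0>
P:1↔0 J1 <2,1,0>
#2 <3,1,0>
R:2↔0 J1 <3,2,0>
#3 <4,2,0>
C:2↔1 J2 <4,2,1>
C:2↔3 J2 <4,2,2>
R:1↔3 J1 <4,3,2>
P:0↔3 J1 <4,4,2>
3×3 − 2×4 − 1×2 = -1

M = -1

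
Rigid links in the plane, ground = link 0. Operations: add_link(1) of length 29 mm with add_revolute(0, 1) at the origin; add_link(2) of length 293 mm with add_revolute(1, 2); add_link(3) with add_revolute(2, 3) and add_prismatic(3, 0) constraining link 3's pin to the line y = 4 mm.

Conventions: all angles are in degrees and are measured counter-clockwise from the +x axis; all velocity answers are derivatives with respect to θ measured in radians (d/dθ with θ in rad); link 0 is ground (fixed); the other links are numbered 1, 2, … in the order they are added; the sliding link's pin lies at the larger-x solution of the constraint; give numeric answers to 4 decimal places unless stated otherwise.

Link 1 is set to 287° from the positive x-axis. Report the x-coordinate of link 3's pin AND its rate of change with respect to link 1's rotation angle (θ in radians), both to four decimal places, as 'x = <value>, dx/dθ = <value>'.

geometry: r = 29 mm, L = 293 mm, e = 4 mm
crank pin P = (r cos θ, r sin θ) = (8.478779, -27.732838)
h = r sin θ − e = -27.732838 − 4 = -31.732838
x = r cos θ + √(L² − h²) = 8.478779 + 291.276547 = 299.755327
dx/dθ = −r sin θ − h·r cos θ/√(L² − h²) (θ in radians; h = -31.732838) = 28.656550

x = 299.7553, dx/dθ = 28.6566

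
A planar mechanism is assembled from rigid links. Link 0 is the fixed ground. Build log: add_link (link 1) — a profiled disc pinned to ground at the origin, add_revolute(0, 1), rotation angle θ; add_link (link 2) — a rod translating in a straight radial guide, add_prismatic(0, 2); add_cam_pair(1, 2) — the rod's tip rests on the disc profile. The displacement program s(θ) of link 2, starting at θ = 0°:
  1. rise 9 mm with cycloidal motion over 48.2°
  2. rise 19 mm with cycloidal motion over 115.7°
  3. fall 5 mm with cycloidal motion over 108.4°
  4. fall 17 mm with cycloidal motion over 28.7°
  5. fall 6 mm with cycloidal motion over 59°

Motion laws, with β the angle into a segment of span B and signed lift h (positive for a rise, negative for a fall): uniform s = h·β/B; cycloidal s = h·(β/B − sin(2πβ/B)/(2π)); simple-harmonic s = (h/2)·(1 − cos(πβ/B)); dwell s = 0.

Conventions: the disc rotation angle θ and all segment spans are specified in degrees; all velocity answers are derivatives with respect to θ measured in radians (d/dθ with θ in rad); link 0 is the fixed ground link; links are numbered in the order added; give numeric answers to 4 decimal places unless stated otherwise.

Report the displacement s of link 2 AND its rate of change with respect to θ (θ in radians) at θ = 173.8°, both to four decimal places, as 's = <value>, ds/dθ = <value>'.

seg 1 [0°–48.2°] cycloidal, h=9: full span → s += 9 → s = 9.0000
seg 2 [48.2°–163.9°] cycloidal, h=19: full span → s += 19 → s = 28.0000
seg 3 [163.9°–272.3°] cycloidal, h=-5: θ=173.8° here. β=9.9, B=108.4. -5·(0.0913 − sin(2π·0.0913)/(2π)) = -0.0247 → s = 27.9753
velocity in seg [163.9°–272.3°] (cycloidal), θ in radians: β = 9.9° = 0.1728 rad, B = 108.4° = 1.8919 rad; ds/dθ = (h/B)(1 − cos(2πβ/B)) = ((-5)/1.8919)(1 − cos(2π·0.0913)) = -0.423306 mm/rad

s = 27.9753, ds/dθ = -0.4233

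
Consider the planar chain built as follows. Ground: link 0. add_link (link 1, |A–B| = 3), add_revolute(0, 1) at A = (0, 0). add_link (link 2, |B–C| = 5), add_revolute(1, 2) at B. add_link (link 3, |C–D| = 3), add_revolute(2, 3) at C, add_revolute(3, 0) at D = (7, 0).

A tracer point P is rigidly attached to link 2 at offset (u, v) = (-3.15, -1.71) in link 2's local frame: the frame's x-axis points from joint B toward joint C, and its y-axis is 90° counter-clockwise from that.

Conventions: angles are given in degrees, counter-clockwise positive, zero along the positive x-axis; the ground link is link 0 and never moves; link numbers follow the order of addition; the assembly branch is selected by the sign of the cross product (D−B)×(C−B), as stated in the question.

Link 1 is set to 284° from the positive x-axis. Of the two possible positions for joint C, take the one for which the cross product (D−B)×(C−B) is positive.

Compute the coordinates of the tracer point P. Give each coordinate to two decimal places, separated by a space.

A=(0,0), D=(7.00,0)
B = A + 3.00·(cos284°, sin284°) = (0.7258, -2.9109)
|BD| = 6.9166
circle(B,5.00) ∩ circle(D,3.00): a=4.6149, h=1.9242
  candidates: C₊=(4.1023,0.7768) cross=13.309; C₋=(5.7219,-2.7141) cross=-13.309
  branch + wants cross > 0 → take C=(4.1023,0.7768) (cross=13.309)
ex = (C−B)/|BC| = (0.6753,0.7375); ey = (-0.7375,0.6753)
P = B + -3.15·ex + -1.71·ey = (-0.1403,-6.3889)

-0.14 -6.39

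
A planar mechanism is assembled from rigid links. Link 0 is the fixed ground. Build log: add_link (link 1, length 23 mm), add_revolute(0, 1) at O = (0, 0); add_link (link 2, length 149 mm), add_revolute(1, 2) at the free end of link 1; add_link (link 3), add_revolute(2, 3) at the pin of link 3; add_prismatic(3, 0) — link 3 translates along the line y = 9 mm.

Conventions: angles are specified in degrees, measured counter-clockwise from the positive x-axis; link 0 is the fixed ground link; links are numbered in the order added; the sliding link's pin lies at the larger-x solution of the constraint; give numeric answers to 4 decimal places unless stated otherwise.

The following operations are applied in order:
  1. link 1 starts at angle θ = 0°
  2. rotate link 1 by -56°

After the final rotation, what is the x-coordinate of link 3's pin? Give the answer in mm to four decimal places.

geometry: r = 23 mm, L = 149 mm, e = 9 mm; θ starts at 0°
rotate link 1 by -56°: θ ← 0° -56° = -56°
crank pin P = (r cos θ, r sin θ) = (12.861437, -19.067864)
h = r sin θ − e = -19.067864 − 9 = -28.067864
x = r cos θ + √(L² − h²) = 12.861437 + 146.332481 = 159.193918

159.1939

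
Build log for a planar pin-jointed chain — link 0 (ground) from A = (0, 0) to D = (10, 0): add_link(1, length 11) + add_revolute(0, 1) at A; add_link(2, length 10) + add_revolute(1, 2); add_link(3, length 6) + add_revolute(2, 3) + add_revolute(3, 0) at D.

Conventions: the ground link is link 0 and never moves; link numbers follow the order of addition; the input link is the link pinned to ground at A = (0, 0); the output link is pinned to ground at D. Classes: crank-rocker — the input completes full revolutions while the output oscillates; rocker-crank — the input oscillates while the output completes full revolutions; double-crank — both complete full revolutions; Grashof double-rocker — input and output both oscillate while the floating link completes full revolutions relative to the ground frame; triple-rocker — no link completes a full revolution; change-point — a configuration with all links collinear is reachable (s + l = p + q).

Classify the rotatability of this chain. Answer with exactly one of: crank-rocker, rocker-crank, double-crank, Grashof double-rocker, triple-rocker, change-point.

lengths: ground=10, input=11, coupler=10, output=6
sorted: s=6 (shortest), l=11 (longest), p+q=20
s + l = 17 vs p + q = 20
s + l < p + q (Grashof) with shortest = output link → rocker-crank

rocker-crank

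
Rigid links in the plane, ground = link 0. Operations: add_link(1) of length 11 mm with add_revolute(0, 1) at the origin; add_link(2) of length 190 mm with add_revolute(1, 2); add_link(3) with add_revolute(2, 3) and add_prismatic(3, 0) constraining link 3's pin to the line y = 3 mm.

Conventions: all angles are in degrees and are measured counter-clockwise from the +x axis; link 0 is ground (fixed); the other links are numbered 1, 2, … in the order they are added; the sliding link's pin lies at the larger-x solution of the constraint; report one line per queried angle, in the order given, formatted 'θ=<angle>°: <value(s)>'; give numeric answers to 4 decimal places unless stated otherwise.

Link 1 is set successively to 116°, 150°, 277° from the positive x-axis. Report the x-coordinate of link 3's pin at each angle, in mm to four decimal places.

geometry: r = 11 mm, L = 190 mm, e = 3 mm
θ=116°: crank pin P = (r cos θ, r sin θ) = (-4.822083, 9.886735)
θ=116°: h = r sin θ − e = 9.886735 − 3 = 6.886735
θ=116°: x = r cos θ + √(L² − h²) = -4.822083 + 189.875151 = 185.053068
θ=150°: crank pin P = (r cos θ, r sin θ) = (-9.526279, 5.500000)
θ=150°: h = r sin θ − e = 5.500000 − 3 = 2.500000
θ=150°: x = r cos θ + √(L² − h²) = -9.526279 + 189.983552 = 180.457272
θ=277°: crank pin P = (r cos θ, r sin θ) = (1.340563, -10.918008)
θ=277°: h = r sin θ − e = -10.918008 − 3 = -13.918008
θ=277°: x = r cos θ + √(L² − h²) = 1.340563 + 189.489549 = 190.830111

θ=116°: 185.0531
θ=150°: 180.4573
θ=277°: 190.8301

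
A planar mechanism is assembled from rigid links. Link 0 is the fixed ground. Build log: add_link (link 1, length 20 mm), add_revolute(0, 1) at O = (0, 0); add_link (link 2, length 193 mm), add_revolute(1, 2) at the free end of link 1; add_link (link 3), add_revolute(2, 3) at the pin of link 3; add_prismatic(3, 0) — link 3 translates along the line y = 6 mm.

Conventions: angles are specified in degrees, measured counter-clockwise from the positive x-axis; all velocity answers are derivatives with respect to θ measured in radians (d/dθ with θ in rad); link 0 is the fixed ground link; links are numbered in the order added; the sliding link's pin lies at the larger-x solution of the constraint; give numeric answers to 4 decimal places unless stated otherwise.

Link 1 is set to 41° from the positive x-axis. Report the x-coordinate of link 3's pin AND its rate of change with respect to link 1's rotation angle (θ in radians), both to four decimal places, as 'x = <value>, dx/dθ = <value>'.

geometry: r = 20 mm, L = 193 mm, e = 6 mm
crank pin P = (r cos θ, r sin θ) = (15.094192, 13.121181)
h = r sin θ − e = 13.121181 − 6 = 7.121181
x = r cos θ + √(L² − h²) = 15.094192 + 192.868579 = 207.962771
dx/dθ = −r sin θ − h·r cos θ/√(L² − h²) (θ in radians; h = 7.121181) = -13.678495

x = 207.9628, dx/dθ = -13.6785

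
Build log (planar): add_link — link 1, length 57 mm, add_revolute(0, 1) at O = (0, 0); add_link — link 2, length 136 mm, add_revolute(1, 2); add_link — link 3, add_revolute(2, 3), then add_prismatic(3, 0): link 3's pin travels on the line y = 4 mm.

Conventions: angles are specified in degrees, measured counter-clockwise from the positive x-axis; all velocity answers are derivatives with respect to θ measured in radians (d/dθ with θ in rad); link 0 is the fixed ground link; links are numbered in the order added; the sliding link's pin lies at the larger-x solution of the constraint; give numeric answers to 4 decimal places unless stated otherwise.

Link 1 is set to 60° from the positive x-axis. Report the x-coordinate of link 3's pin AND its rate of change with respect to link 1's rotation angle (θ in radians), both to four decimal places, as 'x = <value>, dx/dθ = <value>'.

geometry: r = 57 mm, L = 136 mm, e = 4 mm
crank pin P = (r cos θ, r sin θ) = (28.500000, 49.363448)
h = r sin θ − e = 49.363448 − 4 = 45.363448
x = r cos θ + √(L² − h²) = 28.500000 + 128.211379 = 156.711379
dx/dθ = −r sin θ − h·r cos θ/√(L² − h²) (θ in radians; h = 45.363448) = -59.447251

x = 156.7114, dx/dθ = -59.4473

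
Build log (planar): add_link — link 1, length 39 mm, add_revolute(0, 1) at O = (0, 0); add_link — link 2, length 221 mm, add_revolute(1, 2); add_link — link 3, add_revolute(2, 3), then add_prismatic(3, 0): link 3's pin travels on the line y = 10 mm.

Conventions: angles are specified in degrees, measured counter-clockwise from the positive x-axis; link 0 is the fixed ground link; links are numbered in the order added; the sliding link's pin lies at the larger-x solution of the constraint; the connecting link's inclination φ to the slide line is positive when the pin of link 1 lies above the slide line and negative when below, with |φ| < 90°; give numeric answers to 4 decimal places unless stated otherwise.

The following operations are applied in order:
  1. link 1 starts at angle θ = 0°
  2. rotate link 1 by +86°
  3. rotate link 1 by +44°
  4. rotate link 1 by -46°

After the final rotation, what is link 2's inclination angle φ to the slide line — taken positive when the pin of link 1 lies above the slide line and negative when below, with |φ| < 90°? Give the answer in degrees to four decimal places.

geometry: r = 39 mm, L = 221 mm, e = 10 mm; θ starts at 0°
rotate link 1 by +86°: θ ← 0° +86° = 86°
rotate link 1 by +44°: θ ← 86° +44° = 130°
rotate link 1 by -46°: θ ← 130° -46° = 84°
h = r sin θ − e = 38.786354 − 10 = 28.786354
sin φ = h / L = 28.786354 / 221 = 0.13025500
φ = arcsin(0.13025500) = 7.484328°

7.4843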